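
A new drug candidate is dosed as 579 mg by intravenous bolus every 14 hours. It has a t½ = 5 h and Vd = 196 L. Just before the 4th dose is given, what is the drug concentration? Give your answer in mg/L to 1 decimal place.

0.5 mg/L

f = (1/2)^(τ/t½) = (1/2)^(14/5) ≈ 0.1436.
C₀ = D/Vd = 579/196 ≈ 2.954 mg/L.
Before the 4th dose, 3 doses have been given. Superposition: Cmin = C₀·(f + f² + … + f^3).
≈ 2.954 × (0.1436 + 0.0206 + 0.0030) ≈ 2.954 × 0.1672 ≈ 0.494 mg/L.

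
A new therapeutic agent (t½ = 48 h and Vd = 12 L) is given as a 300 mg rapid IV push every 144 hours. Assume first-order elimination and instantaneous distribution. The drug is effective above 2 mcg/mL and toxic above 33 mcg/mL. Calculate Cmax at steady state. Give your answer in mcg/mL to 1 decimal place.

τ = 144 h = 3 half-lives, so f = (1/2)^3 = 0.125.
Accumulation ratio R = 1/(1 − f) = 1/0.875 = 8/7.
Single-dose peak C₀ = D/Vd = 300/12 = 25 mcg/mL.
Steady-state peak Cmax,ss = C₀·R = 25 × 8/7 ≈ 28.571 mcg/mL.
Peak 28.6 mcg/mL vs MTC 33 mcg/mL: below toxic threshold.

28.6 mcg/mL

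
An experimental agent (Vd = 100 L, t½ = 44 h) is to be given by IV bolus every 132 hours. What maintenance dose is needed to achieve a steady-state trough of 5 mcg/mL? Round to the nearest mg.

τ/t½ = 132/44 ≈ 3, so f = (1/2)^(132/44) ≈ 0.125000.
Cmin,ss = (D/Vd)·f/(1−f), so D = Cmin,ss·Vd·(1−f)/f.
D = 5 × 100 × (1−f)/f ≈ 5 × 100 × 7.00000 ≈ 3500.00 mg.

3500 mg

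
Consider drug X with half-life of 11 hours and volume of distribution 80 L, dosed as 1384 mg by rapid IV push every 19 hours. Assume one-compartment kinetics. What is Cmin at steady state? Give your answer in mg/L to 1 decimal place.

Over one 19-h interval, 19/11 ≈ 1.7273 half-lives elapse, leaving f ≈ 0.3020 of each dose.
Accumulation ratio R = 1/(1 − f) ≈ 1/0.6980 ≈ 1.4327.
Single-dose peak C₀ = D/Vd = 1384/80 ≈ 17.300 mg/L.
Steady-state peak Cmax,ss = C₀·R ≈ 17.300 × 1.4327 ≈ 24.786 mg/L.
One interval later, Cmin,ss = Cmax,ss·e^(−kτ) ≈ 24.786 × 0.3020 ≈ 7.485 mg/L.

7.5 mg/L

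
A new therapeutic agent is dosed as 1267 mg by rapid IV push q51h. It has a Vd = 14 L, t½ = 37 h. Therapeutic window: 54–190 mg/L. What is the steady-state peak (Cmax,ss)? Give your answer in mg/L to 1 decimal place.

Over one 51-h interval, 51/37 ≈ 1.3784 half-lives elapse, leaving f ≈ 0.3847 of each dose.
At steady state, accumulation factor R = 1/(1 − e^(−kτ)) ≈ 1.6252.
Each bolus raises the concentration by D/Vd = 1267/14 ≈ 90.500 mg/L.
Cmax,ss = C₀/(1 − f) ≈ 90.500/0.6153 ≈ 147.083 mg/L.
Peak 147.1 mg/L vs MTC 190 mg/L: below toxic threshold.

147.1 mg/L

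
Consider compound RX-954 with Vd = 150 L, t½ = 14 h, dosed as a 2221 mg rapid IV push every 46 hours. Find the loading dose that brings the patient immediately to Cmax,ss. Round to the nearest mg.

f = (1/2)^(46/14) ≈ 0.102542; accumulation ratio R = 1/(1−f) ≈ 1.11426.
Loading dose to hit Cmax,ss on first dose: D_load = D_maint·R ≈ 2221 × 1.11426 ≈ 2474.77 mg.

2475 mg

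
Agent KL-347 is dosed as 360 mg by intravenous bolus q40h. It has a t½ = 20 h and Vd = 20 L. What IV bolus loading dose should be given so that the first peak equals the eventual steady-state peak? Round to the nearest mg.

480 mg

f = (1/2)^(40/20) ≈ 0.250000; accumulation ratio R = 1/(1−f) ≈ 1.33333.
Loading dose to hit Cmax,ss on first dose: D_load = D_maint·R ≈ 360 × 1.33333 ≈ 480.00 mg.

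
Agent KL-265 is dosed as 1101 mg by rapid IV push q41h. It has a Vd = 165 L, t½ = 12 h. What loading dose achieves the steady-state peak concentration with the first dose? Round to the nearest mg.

f = (1/2)^(41/12) ≈ 0.093644; accumulation ratio R = 1/(1−f) ≈ 1.10332.
Loading dose to hit Cmax,ss on first dose: D_load = D_maint·R ≈ 1101 × 1.10332 ≈ 1214.76 mg.

1215 mg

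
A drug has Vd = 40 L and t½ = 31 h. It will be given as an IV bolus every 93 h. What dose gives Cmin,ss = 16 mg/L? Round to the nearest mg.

τ/t½ = 93/31 ≈ 3, so f = (1/2)^(93/31) ≈ 0.125000.
Cmin,ss = (D/Vd)·f/(1−f), so D = Cmin,ss·Vd·(1−f)/f.
D = 16 × 40 × (1−f)/f ≈ 16 × 40 × 7.00000 ≈ 4480.00 mg.

4480 mg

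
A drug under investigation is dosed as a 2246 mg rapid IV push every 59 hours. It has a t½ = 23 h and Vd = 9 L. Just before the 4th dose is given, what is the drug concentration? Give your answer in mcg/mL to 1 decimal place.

50.5 mcg/mL

f = (1/2)^(τ/t½) = (1/2)^(59/23) ≈ 0.1690.
C₀ = D/Vd = 2246/9 ≈ 249.556 mcg/mL.
Before the 4th dose, 3 doses have been given. Superposition: Cmin = C₀·(f + f² + … + f^3).
≈ 249.556 × (0.1690 + 0.0286 + 0.0048) ≈ 249.556 × 0.2024 ≈ 50.510 mcg/mL.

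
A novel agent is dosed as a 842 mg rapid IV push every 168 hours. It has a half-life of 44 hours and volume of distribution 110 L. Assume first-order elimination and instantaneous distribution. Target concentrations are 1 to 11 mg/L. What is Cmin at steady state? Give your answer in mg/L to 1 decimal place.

0.6 mg/L

τ/t½ = 168/44 ≈ 3.8182, so fraction remaining f = (1/2)^(168/44) ≈ 0.0709.
At steady state, accumulation factor R = 1/(1 − e^(−kτ)) ≈ 1.0763.
Each bolus raises the concentration by D/Vd = 842/110 ≈ 7.655 mg/L.
Steady-state peak Cmax,ss = C₀·R ≈ 7.655 × 1.0763 ≈ 8.239 mg/L.
Steady-state trough Cmin,ss = Cmax,ss·f ≈ 8.239 × 0.0709 ≈ 0.584 mg/L.
Trough 0.6 mg/L vs MEC 1 mg/L: subtherapeutic.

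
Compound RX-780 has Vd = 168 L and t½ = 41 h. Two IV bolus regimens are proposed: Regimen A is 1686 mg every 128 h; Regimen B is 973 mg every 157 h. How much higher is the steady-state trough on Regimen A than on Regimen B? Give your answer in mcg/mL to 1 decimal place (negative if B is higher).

0.9 mcg/mL

Regimen A: f = (1/2)^(128/41) ≈ 0.1149; Cmin,ss = (1686/168)·f/(1−f) ≈ 1.303 mcg/mL.
Regimen B: f = (1/2)^(157/41) ≈ 0.0704; Cmin,ss = (973/168)·f/(1−f) ≈ 0.439 mcg/mL.
Difference ≈ 1.303 − 0.439 ≈ 0.864 mcg/mL.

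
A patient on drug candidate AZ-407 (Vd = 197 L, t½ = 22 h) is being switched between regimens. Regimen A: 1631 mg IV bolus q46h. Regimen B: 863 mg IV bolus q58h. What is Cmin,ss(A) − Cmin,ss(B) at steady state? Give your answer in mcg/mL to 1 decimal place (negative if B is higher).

Regimen A: f = (1/2)^(46/22) ≈ 0.2347; Cmin,ss = (1631/197)·f/(1−f) ≈ 2.539 mcg/mL.
Regimen B: f = (1/2)^(58/22) ≈ 0.1608; Cmin,ss = (863/197)·f/(1−f) ≈ 0.839 mcg/mL.
Difference ≈ 2.539 − 0.839 ≈ 1.700 mcg/mL.

1.7 mcg/mL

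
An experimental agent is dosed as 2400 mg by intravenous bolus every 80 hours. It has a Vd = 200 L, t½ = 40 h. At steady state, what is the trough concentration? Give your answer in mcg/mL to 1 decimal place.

The dosing interval is 2 half-lives, so f = 2^(−2) = 0.25.
Accumulation ratio R = 1/(1 − f) = 1/0.75 = 4/3.
Single-dose peak C₀ = D/Vd = 2400/200 = 12 mcg/mL.
Steady-state peak Cmax,ss = C₀·R = 12 × 4/3 ≈ 16.000 mcg/mL.
Steady-state trough Cmin,ss = Cmax,ss·f ≈ 16.000 × 0.25 ≈ 4.000 mcg/mL.

4.0 mcg/mL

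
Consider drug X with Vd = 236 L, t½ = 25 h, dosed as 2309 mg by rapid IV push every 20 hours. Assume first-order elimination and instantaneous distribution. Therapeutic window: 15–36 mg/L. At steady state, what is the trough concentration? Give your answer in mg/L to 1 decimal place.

13.2 mg/L

τ/t½ = 20/25 ≈ 0.8, so fraction remaining f = (1/2)^(20/25) ≈ 0.5743.
Accumulation ratio R = 1/(1 − f) ≈ 1/0.4257 ≈ 2.3491.
Single-dose peak C₀ = D/Vd = 2309/236 ≈ 9.784 mg/L.
Cmax,ss = C₀/(1 − f) ≈ 9.784/0.4257 ≈ 22.983 mg/L.
Steady-state trough Cmin,ss = Cmax,ss·f ≈ 22.983 × 0.5743 ≈ 13.199 mg/L.
Trough 13.2 mg/L vs MEC 15 mg/L: subtherapeutic.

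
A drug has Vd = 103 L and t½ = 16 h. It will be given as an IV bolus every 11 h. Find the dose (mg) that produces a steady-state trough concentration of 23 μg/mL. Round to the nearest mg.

1446 mg

τ/t½ = 11/16 ≈ 0.6875, so f = (1/2)^(11/16) ≈ 0.620929.
Cmin,ss = (D/Vd)·f/(1−f), so D = Cmin,ss·Vd·(1−f)/f.
D = 23 × 103 × (1−f)/f ≈ 23 × 103 × 0.61049 ≈ 1446.25 mg.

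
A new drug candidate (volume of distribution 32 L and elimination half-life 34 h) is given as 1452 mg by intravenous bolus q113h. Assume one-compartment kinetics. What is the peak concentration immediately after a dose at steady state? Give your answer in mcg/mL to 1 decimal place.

50.4 mcg/mL

Over one 113-h interval, 113/34 ≈ 3.3235 half-lives elapse, leaving f ≈ 0.0999 of each dose.
At steady state, accumulation factor R = 1/(1 − e^(−kτ)) ≈ 1.1110.
Single-dose peak C₀ = D/Vd = 1452/32 ≈ 45.375 mcg/mL.
Steady-state peak Cmax,ss = C₀·R ≈ 45.375 × 1.1110 ≈ 50.412 mcg/mL.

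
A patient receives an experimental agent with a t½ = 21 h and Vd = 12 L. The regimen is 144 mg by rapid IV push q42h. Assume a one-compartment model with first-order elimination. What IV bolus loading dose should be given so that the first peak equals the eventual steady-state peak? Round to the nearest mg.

192 mg

f = (1/2)^(42/21) ≈ 0.250000; accumulation ratio R = 1/(1−f) ≈ 1.33333.
Loading dose to hit Cmax,ss on first dose: D_load = D_maint·R ≈ 144 × 1.33333 ≈ 192.00 mg.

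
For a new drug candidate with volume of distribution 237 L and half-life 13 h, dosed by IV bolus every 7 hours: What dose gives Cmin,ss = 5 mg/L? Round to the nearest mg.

536 mg

τ/t½ = 7/13 ≈ 0.53846, so f = (1/2)^(7/13) ≈ 0.688505.
Cmin,ss = (D/Vd)·f/(1−f), so D = Cmin,ss·Vd·(1−f)/f.
D = 5 × 237 × (1−f)/f ≈ 5 × 237 × 0.45242 ≈ 536.12 mg.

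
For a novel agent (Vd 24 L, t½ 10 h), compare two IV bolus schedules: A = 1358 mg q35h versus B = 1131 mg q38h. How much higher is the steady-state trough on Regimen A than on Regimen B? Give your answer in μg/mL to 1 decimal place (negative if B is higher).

Regimen A: f = (1/2)^(35/10) ≈ 0.0884; Cmin,ss = (1358/24)·f/(1−f) ≈ 5.487 μg/mL.
Regimen B: f = (1/2)^(38/10) ≈ 0.0718; Cmin,ss = (1131/24)·f/(1−f) ≈ 3.645 μg/mL.
Difference ≈ 5.487 − 3.645 ≈ 1.842 μg/mL.

1.8 μg/mL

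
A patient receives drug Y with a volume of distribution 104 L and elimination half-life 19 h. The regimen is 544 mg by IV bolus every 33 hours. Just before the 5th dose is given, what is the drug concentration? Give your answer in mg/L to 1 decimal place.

2.2 mg/L

f = (1/2)^(τ/t½) = (1/2)^(33/19) ≈ 0.3000.
C₀ = D/Vd = 544/104 ≈ 5.231 mg/L.
Before the 5th dose, 4 doses have been given. Superposition: Cmin = C₀·(f + f² + … + f^4).
≈ 5.231 × (0.3000 + 0.0900 + 0.0270 + 0.0081) ≈ 5.231 × 0.4251 ≈ 2.224 mg/L.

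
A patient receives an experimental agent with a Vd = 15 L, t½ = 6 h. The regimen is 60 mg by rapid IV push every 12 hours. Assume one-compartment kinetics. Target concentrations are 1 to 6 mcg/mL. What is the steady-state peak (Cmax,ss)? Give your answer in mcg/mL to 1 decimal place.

τ = 12 h = 2 half-lives, so f = (1/2)^2 = 0.25.
At steady state, R = 1/(1 − 0.25) = 4/3.
Single-dose peak C₀ = D/Vd = 60/15 = 4 mcg/mL.
Steady-state peak Cmax,ss = C₀·R = 4 × 4/3 ≈ 5.333 mcg/mL.
Peak 5.3 mcg/mL vs MTC 6 mcg/mL: below toxic threshold.

5.3 mcg/mL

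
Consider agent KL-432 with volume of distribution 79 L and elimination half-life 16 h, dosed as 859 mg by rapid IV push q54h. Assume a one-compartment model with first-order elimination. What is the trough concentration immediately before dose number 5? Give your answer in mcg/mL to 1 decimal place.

1.2 mcg/mL

f = (1/2)^(τ/t½) = (1/2)^(54/16) ≈ 0.0964.
C₀ = D/Vd = 859/79 ≈ 10.873 mcg/mL.
Before the 5th dose, 4 doses have been given. Superposition: Cmin = C₀·(f + f² + … + f^4).
≈ 10.873 × (0.0964 + 0.0093 + 0.0009 + 0.0001) ≈ 10.873 × 0.1067 ≈ 1.160 mcg/mL.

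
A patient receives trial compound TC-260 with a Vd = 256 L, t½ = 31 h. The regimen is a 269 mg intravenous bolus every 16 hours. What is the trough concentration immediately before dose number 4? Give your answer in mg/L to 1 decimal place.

f = (1/2)^(τ/t½) = (1/2)^(16/31) ≈ 0.6992.
C₀ = D/Vd = 269/256 ≈ 1.051 mg/L.
Before the 4th dose, 3 doses have been given. Superposition: Cmin = C₀·(f + f² + … + f^3).
≈ 1.051 × (0.6992 + 0.4889 + 0.3418) ≈ 1.051 × 1.5299 ≈ 1.608 mg/L.

1.6 mg/L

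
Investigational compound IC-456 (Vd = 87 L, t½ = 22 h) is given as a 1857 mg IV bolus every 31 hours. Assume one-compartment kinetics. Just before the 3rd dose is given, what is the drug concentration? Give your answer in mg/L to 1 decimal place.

f = (1/2)^(τ/t½) = (1/2)^(31/22) ≈ 0.3765.
C₀ = D/Vd = 1857/87 ≈ 21.345 mg/L.
Before the 3rd dose, 2 doses have been given. Superposition: Cmin = C₀·(f + f²).
≈ 21.345 × (0.3765 + 0.1418) ≈ 21.345 × 0.5183 ≈ 11.063 mg/L.

11.1 mg/L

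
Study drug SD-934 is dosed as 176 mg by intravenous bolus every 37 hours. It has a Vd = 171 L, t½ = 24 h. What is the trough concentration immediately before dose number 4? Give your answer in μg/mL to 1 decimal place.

f = (1/2)^(τ/t½) = (1/2)^(37/24) ≈ 0.3435.
C₀ = D/Vd = 176/171 ≈ 1.029 μg/mL.
Before the 4th dose, 3 doses have been given. Superposition: Cmin = C₀·(f + f² + … + f^3).
≈ 1.029 × (0.3435 + 0.1180 + 0.0405) ≈ 1.029 × 0.5020 ≈ 0.517 μg/mL.

0.5 μg/mL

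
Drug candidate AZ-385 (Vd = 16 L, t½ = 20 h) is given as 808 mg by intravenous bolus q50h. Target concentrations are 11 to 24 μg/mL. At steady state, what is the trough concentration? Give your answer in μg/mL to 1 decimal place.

Over one 50-h interval, 50/20 ≈ 2.5 half-lives elapse, leaving f ≈ 0.1768 of each dose.
Single-dose peak C₀ = D/Vd = 808/16 ≈ 50.500 μg/mL.
Steady-state trough Cmin,ss = C₀·f/(1−f) ≈ 50.500 × 0.1768/0.8232 ≈ 10.846 μg/mL.
Trough 10.8 μg/mL vs MEC 11 μg/mL: subtherapeutic.

10.8 μg/mL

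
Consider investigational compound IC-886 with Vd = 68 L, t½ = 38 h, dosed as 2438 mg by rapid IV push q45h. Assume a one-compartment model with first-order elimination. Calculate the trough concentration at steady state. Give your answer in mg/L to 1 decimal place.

τ/t½ = 45/38 ≈ 1.1842, so fraction remaining f = (1/2)^(45/38) ≈ 0.4401.
At steady state, accumulation factor R = 1/(1 − e^(−kτ)) ≈ 1.7860.
Each bolus raises the concentration by D/Vd = 2438/68 ≈ 35.853 mg/L.
Cmax,ss = C₀/(1 − f) ≈ 35.853/0.5599 ≈ 64.035 mg/L.
One interval later, Cmin,ss = Cmax,ss·e^(−kτ) ≈ 64.035 × 0.4401 ≈ 28.182 mg/L.

28.2 mg/L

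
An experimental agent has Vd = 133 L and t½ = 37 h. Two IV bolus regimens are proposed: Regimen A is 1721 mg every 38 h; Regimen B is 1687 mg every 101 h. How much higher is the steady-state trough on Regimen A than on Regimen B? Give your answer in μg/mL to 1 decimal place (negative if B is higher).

Regimen A: f = (1/2)^(38/37) ≈ 0.4907; Cmin,ss = (1721/133)·f/(1−f) ≈ 12.467 μg/mL.
Regimen B: f = (1/2)^(101/37) ≈ 0.1508; Cmin,ss = (1687/133)·f/(1−f) ≈ 2.252 μg/mL.
Difference ≈ 12.467 − 2.252 ≈ 10.215 μg/mL.

10.2 μg/mL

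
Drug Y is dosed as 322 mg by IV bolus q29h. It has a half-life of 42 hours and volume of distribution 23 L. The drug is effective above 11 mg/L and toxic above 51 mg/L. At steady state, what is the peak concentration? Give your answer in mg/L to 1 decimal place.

Over one 29-h interval, 29/42 ≈ 0.69048 half-lives elapse, leaving f ≈ 0.6196 of each dose.
Accumulation ratio R = 1/(1 − f) ≈ 1/0.3804 ≈ 2.6288.
Each bolus raises the concentration by D/Vd = 322/23 ≈ 14.000 mg/L.
Cmax,ss = C₀/(1 − f) ≈ 14.000/0.3804 ≈ 36.803 mg/L.
Peak 36.8 mg/L vs MTC 51 mg/L: below toxic threshold.

36.8 mg/L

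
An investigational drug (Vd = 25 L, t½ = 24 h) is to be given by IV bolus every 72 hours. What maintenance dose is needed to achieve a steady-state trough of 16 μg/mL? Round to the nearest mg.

τ/t½ = 72/24 ≈ 3, so f = (1/2)^(72/24) ≈ 0.125000.
Cmin,ss = (D/Vd)·f/(1−f), so D = Cmin,ss·Vd·(1−f)/f.
D = 16 × 25 × (1−f)/f ≈ 16 × 25 × 7.00000 ≈ 2800.00 mg.

2800 mg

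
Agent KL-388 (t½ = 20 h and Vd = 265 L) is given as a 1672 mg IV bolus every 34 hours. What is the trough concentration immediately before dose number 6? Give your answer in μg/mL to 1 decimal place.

f = (1/2)^(τ/t½) = (1/2)^(34/20) ≈ 0.3078.
C₀ = D/Vd = 1672/265 ≈ 6.309 μg/mL.
Before the 6th dose, 5 doses have been given. Superposition: Cmin = C₀·(f + f² + … + f^5).
≈ 6.309 × (0.3078 + 0.0947 + 0.0292 + 0.0090 + 0.0028) ≈ 6.309 × 0.4435 ≈ 2.798 μg/mL.

2.8 μg/mL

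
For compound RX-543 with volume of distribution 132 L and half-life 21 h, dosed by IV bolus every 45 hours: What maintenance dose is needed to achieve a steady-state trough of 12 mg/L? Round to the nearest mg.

5412 mg

τ/t½ = 45/21 ≈ 2.1429, so f = (1/2)^(45/21) ≈ 0.226431.
Cmin,ss = (D/Vd)·f/(1−f), so D = Cmin,ss·Vd·(1−f)/f.
D = 12 × 132 × (1−f)/f ≈ 12 × 132 × 3.41636 ≈ 5411.51 mg.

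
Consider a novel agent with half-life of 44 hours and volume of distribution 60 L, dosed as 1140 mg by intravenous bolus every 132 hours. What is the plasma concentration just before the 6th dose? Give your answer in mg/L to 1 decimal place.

2.7 mg/L

f = (1/2)^(τ/t½) = (1/2)^(132/44) ≈ 0.1250.
C₀ = D/Vd = 1140/60 ≈ 19.000 mg/L.
Before the 6th dose, 5 doses have been given. Superposition: Cmin = C₀·(f + f² + … + f^5).
≈ 19.000 × (0.1250 + 0.0156 + 0.0020 + 0.0002 + 0.0000) ≈ 19.000 × 0.1428 ≈ 2.713 mg/L.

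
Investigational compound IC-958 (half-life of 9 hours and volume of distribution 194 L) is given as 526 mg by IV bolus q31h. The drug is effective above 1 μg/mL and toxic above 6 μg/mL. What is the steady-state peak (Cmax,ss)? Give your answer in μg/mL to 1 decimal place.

3.0 μg/mL

k = ln2/t½ = ln2/9 ≈ 0.077016 h⁻¹; fraction remaining f = e^(−kτ) = e^(−0.077016×31) ≈ 0.0919.
At steady state, accumulation factor R = 1/(1 − e^(−kτ)) ≈ 1.1012.
Single-dose peak C₀ = D/Vd = 526/194 ≈ 2.711 μg/mL.
Steady-state peak Cmax,ss = C₀·R ≈ 2.711 × 1.1012 ≈ 2.985 μg/mL.
Peak 3.0 μg/mL vs MTC 6 μg/mL: below toxic threshold.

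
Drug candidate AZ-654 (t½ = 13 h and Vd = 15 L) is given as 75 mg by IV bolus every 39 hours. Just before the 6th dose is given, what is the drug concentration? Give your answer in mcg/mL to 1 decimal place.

0.7 mcg/mL

f = (1/2)^(τ/t½) = (1/2)^(39/13) ≈ 0.1250.
C₀ = D/Vd = 75/15 ≈ 5.000 mcg/mL.
Before the 6th dose, 5 doses have been given. Superposition: Cmin = C₀·(f + f² + … + f^5).
≈ 5.000 × (0.1250 + 0.0156 + 0.0020 + 0.0002 + 0.0000) ≈ 5.000 × 0.1428 ≈ 0.714 mcg/mL.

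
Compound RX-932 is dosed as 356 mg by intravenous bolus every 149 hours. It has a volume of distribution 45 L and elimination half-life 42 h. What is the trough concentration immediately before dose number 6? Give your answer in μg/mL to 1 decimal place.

f = (1/2)^(τ/t½) = (1/2)^(149/42) ≈ 0.0855.
C₀ = D/Vd = 356/45 ≈ 7.911 μg/mL.
Before the 6th dose, 5 doses have been given. Superposition: Cmin = C₀·(f + f² + … + f^5).
≈ 7.911 × (0.0855 + 0.0073 + 0.0006 + 0.0001 + 0.0000) ≈ 7.911 × 0.0935 ≈ 0.740 μg/mL.

0.7 μg/mL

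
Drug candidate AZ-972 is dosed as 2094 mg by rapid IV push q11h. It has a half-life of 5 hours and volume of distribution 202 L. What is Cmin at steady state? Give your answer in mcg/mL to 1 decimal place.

k = ln2/t½ = ln2/5 ≈ 0.138629 h⁻¹; fraction remaining f = e^(−kτ) = e^(−0.138629×11) ≈ 0.2176.
At steady state, accumulation factor R = 1/(1 − e^(−kτ)) ≈ 1.2781.
Single-dose peak C₀ = D/Vd = 2094/202 ≈ 10.366 mcg/mL.
Steady-state peak Cmax,ss = C₀·R ≈ 10.366 × 1.2781 ≈ 13.249 mcg/mL.
One interval later, Cmin,ss = Cmax,ss·e^(−kτ) ≈ 13.249 × 0.2176 ≈ 2.883 mcg/mL.

2.9 mcg/mL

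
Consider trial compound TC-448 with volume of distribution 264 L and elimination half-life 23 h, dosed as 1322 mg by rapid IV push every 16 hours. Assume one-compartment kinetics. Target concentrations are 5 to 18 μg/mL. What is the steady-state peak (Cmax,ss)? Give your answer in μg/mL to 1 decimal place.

13.1 μg/mL

k = ln2/t½ = ln2/23 ≈ 0.030137 h⁻¹; fraction remaining f = e^(−kτ) = e^(−0.030137×16) ≈ 0.6174.
At steady state, accumulation factor R = 1/(1 − e^(−kτ)) ≈ 2.6137.
Each bolus raises the concentration by D/Vd = 1322/264 ≈ 5.008 μg/mL.
Cmax,ss = C₀/(1 − f) ≈ 5.008/0.3826 ≈ 13.089 μg/mL.
Peak 13.1 μg/mL vs MTC 18 μg/mL: below toxic threshold.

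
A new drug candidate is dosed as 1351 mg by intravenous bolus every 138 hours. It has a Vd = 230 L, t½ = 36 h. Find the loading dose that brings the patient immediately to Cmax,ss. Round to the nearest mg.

f = (1/2)^(138/36) ≈ 0.070154; accumulation ratio R = 1/(1−f) ≈ 1.07545.
Loading dose to hit Cmax,ss on first dose: D_load = D_maint·R ≈ 1351 × 1.07545 ≈ 1452.93 mg.

1453 mg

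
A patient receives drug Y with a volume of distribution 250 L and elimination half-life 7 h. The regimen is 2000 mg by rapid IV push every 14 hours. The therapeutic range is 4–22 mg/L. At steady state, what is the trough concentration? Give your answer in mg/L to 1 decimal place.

The dosing interval is 2 half-lives, so f = 2^(−2) = 0.25.
At steady state, R = 1/(1 − 0.25) = 4/3.
Single-dose peak C₀ = D/Vd = 2000/250 = 8 mg/L.
Steady-state peak Cmax,ss = C₀·R = 8 × 4/3 ≈ 10.667 mg/L.
Steady-state trough Cmin,ss = Cmax,ss·f ≈ 10.667 × 0.25 ≈ 2.667 mg/L.
Trough 2.7 mg/L vs MEC 4 mg/L: subtherapeutic.

2.7 mg/L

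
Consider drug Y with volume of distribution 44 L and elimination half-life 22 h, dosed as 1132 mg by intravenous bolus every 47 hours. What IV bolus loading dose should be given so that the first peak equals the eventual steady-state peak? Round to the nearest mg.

1465 mg

f = (1/2)^(47/22) ≈ 0.227452; accumulation ratio R = 1/(1−f) ≈ 1.29442.
Loading dose to hit Cmax,ss on first dose: D_load = D_maint·R ≈ 1132 × 1.29442 ≈ 1465.28 mg.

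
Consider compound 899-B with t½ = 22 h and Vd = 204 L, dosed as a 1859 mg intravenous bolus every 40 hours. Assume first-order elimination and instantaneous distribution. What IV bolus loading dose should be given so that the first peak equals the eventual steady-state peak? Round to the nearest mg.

2595 mg

f = (1/2)^(40/22) ≈ 0.283578; accumulation ratio R = 1/(1−f) ≈ 1.39583.
Loading dose to hit Cmax,ss on first dose: D_load = D_maint·R ≈ 1859 × 1.39583 ≈ 2594.85 mg.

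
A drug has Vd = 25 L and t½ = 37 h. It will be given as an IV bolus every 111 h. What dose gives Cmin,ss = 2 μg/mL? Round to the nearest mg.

τ/t½ = 111/37 ≈ 3, so f = (1/2)^(111/37) ≈ 0.125000.
Cmin,ss = (D/Vd)·f/(1−f), so D = Cmin,ss·Vd·(1−f)/f.
D = 2 × 25 × (1−f)/f ≈ 2 × 25 × 7.00000 ≈ 350.00 mg.

350 mg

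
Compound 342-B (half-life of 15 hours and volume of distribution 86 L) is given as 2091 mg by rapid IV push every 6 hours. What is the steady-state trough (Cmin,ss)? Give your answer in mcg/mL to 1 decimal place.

76.1 mcg/mL

Over one 6-h interval, 6/15 ≈ 0.4 half-lives elapse, leaving f ≈ 0.7579 of each dose.
Accumulation ratio R = 1/(1 − f) ≈ 1/0.2421 ≈ 4.1305.
Each bolus raises the concentration by D/Vd = 2091/86 ≈ 24.314 mcg/mL.
Steady-state peak Cmax,ss = C₀·R ≈ 24.314 × 4.1305 ≈ 100.429 mcg/mL.
One interval later, Cmin,ss = Cmax,ss·e^(−kτ) ≈ 100.429 × 0.7579 ≈ 76.115 mcg/mL.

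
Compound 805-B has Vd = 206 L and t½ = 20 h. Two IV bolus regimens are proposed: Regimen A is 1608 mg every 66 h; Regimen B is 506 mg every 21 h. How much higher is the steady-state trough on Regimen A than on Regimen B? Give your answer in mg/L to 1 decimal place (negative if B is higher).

Regimen A: f = (1/2)^(66/20) ≈ 0.1015; Cmin,ss = (1608/206)·f/(1−f) ≈ 0.882 mg/L.
Regimen B: f = (1/2)^(21/20) ≈ 0.4830; Cmin,ss = (506/206)·f/(1−f) ≈ 2.295 mg/L.
Difference ≈ 0.882 − 2.295 ≈ -1.413 mg/L.

-1.4 mg/L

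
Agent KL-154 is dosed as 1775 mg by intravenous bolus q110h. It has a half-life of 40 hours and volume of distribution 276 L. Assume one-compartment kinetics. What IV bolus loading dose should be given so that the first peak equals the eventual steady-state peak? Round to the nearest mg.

2085 mg

f = (1/2)^(110/40) ≈ 0.148651; accumulation ratio R = 1/(1−f) ≈ 1.17461.
Loading dose to hit Cmax,ss on first dose: D_load = D_maint·R ≈ 1775 × 1.17461 ≈ 2084.93 mg.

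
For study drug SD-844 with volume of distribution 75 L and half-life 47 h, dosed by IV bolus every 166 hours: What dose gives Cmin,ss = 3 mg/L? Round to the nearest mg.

τ/t½ = 166/47 ≈ 3.5319, so f = (1/2)^(166/47) ≈ 0.086455.
Cmin,ss = (D/Vd)·f/(1−f), so D = Cmin,ss·Vd·(1−f)/f.
D = 3 × 75 × (1−f)/f ≈ 3 × 75 × 10.56671 ≈ 2377.51 mg.

2378 mg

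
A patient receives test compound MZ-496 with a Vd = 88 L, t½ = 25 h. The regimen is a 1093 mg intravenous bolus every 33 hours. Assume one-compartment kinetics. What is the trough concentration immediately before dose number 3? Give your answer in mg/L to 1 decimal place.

f = (1/2)^(τ/t½) = (1/2)^(33/25) ≈ 0.4005.
C₀ = D/Vd = 1093/88 ≈ 12.420 mg/L.
Before the 3rd dose, 2 doses have been given. Superposition: Cmin = C₀·(f + f²).
≈ 12.420 × (0.4005 + 0.1604) ≈ 12.420 × 0.5609 ≈ 6.966 mg/L.

7.0 mg/L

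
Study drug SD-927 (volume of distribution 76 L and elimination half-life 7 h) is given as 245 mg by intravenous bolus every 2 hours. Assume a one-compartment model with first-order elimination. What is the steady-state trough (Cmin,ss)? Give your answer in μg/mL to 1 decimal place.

14.7 μg/mL

Over one 2-h interval, 2/7 ≈ 0.28571 half-lives elapse, leaving f ≈ 0.8203 of each dose.
Accumulation ratio R = 1/(1 − f) ≈ 1/0.1797 ≈ 5.5648.
Single-dose peak C₀ = D/Vd = 245/76 ≈ 3.224 μg/mL.
Steady-state peak Cmax,ss = C₀·R ≈ 3.224 × 5.5648 ≈ 17.941 μg/mL.
One interval later, Cmin,ss = Cmax,ss·e^(−kτ) ≈ 17.941 × 0.8203 ≈ 14.717 μg/mL.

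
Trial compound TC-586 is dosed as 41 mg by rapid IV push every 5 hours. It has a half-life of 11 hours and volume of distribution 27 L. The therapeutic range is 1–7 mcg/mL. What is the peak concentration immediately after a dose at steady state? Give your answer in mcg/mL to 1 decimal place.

5.6 mcg/mL

Over one 5-h interval, 5/11 ≈ 0.45455 half-lives elapse, leaving f ≈ 0.7297 of each dose.
At steady state, accumulation factor R = 1/(1 − e^(−kτ)) ≈ 3.6996.
Each bolus raises the concentration by D/Vd = 41/27 ≈ 1.519 mcg/mL.
Steady-state peak Cmax,ss = C₀·R ≈ 1.519 × 3.6996 ≈ 5.620 mcg/mL.
Peak 5.6 mcg/mL vs MTC 7 mcg/mL: below toxic threshold.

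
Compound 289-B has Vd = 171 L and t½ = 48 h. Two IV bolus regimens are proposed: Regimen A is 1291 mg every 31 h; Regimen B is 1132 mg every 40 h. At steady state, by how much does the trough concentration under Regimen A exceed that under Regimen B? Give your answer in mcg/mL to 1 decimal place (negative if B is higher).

Regimen A: f = (1/2)^(31/48) ≈ 0.6391; Cmin,ss = (1291/171)·f/(1−f) ≈ 13.369 mcg/mL.
Regimen B: f = (1/2)^(40/48) ≈ 0.5612; Cmin,ss = (1132/171)·f/(1−f) ≈ 8.466 mcg/mL.
Difference ≈ 13.369 − 8.466 ≈ 4.903 mcg/mL.

4.9 mcg/mL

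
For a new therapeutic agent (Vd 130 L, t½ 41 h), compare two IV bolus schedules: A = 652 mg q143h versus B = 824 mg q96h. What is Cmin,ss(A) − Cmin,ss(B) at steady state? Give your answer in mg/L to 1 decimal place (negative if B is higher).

-1.1 mg/L

Regimen A: f = (1/2)^(143/41) ≈ 0.0891; Cmin,ss = (652/130)·f/(1−f) ≈ 0.491 mg/L.
Regimen B: f = (1/2)^(96/41) ≈ 0.1973; Cmin,ss = (824/130)·f/(1−f) ≈ 1.558 mg/L.
Difference ≈ 0.491 − 1.558 ≈ -1.067 mg/L.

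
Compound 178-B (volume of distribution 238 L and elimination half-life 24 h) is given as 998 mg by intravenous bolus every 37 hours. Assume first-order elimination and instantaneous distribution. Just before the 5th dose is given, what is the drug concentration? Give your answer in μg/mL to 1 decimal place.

2.2 μg/mL

f = (1/2)^(τ/t½) = (1/2)^(37/24) ≈ 0.3435.
C₀ = D/Vd = 998/238 ≈ 4.193 μg/mL.
Before the 5th dose, 4 doses have been given. Superposition: Cmin = C₀·(f + f² + … + f^4).
≈ 4.193 × (0.3435 + 0.1180 + 0.0405 + 0.0139) ≈ 4.193 × 0.5159 ≈ 2.163 μg/mL.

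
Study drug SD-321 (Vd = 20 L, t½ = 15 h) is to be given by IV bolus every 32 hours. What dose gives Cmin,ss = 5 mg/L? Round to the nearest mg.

339 mg

τ/t½ = 32/15 ≈ 2.1333, so f = (1/2)^(32/15) ≈ 0.227931.
Cmin,ss = (D/Vd)·f/(1−f), so D = Cmin,ss·Vd·(1−f)/f.
D = 5 × 20 × (1−f)/f ≈ 5 × 20 × 3.38729 ≈ 338.73 mg.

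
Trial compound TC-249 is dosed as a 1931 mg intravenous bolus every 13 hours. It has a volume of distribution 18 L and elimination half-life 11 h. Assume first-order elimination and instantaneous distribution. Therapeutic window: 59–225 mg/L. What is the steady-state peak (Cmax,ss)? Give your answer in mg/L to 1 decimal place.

191.8 mg/L

Over one 13-h interval, 13/11 ≈ 1.1818 half-lives elapse, leaving f ≈ 0.4408 of each dose.
Accumulation ratio R = 1/(1 − f) ≈ 1/0.5592 ≈ 1.7883.
Each bolus raises the concentration by D/Vd = 1931/18 ≈ 107.278 mg/L.
Steady-state peak Cmax,ss = C₀·R ≈ 107.278 × 1.7883 ≈ 191.845 mg/L.
Peak 191.8 mg/L vs MTC 225 mg/L: below toxic threshold.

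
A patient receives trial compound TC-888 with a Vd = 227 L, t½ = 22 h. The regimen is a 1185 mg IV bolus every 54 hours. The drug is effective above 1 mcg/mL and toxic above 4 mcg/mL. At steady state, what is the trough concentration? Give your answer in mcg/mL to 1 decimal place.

k = ln2/t½ = ln2/22 ≈ 0.031507 h⁻¹; fraction remaining f = e^(−kτ) = e^(−0.031507×54) ≈ 0.1824.
Accumulation ratio R = 1/(1 − f) ≈ 1/0.8176 ≈ 1.2231.
Each bolus raises the concentration by D/Vd = 1185/227 ≈ 5.220 mcg/mL.
Steady-state peak Cmax,ss = C₀·R ≈ 5.220 × 1.2231 ≈ 6.385 mcg/mL.
Steady-state trough Cmin,ss = Cmax,ss·f ≈ 6.385 × 0.1824 ≈ 1.165 mcg/mL.
Trough 1.2 mcg/mL vs MEC 1 mcg/mL: adequate.

1.2 mcg/mL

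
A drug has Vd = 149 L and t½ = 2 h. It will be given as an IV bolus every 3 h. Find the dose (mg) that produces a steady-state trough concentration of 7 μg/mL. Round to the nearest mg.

τ/t½ = 3/2 ≈ 1.5, so f = (1/2)^(3/2) ≈ 0.353553.
Cmin,ss = (D/Vd)·f/(1−f), so D = Cmin,ss·Vd·(1−f)/f.
D = 7 × 149 × (1−f)/f ≈ 7 × 149 × 1.82843 ≈ 1907.05 mg.

1907 mg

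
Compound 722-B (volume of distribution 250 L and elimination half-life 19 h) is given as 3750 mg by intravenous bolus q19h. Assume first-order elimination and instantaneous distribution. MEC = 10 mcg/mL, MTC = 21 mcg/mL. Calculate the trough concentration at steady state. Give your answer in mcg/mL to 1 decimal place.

The dosing interval is 1 half-life, so f = 2^(−1) = 0.5.
Accumulation ratio R = 1/(1 − f) = 1/0.5 = 2/1.
Single-dose peak C₀ = D/Vd = 3750/250 = 15 mcg/mL.
Steady-state peak Cmax,ss = C₀·R = 15 × 2/1 ≈ 30.000 mcg/mL.
Steady-state trough Cmin,ss = Cmax,ss·f ≈ 30.000 × 0.5 ≈ 15.000 mcg/mL.
Trough 15.0 mcg/mL vs MEC 10 mcg/mL: adequate.

15.0 mcg/mL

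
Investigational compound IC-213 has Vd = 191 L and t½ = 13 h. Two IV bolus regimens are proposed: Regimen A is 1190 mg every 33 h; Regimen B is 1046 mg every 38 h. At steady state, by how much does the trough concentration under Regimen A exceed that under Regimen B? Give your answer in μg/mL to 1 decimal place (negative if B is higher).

0.5 μg/mL

Regimen A: f = (1/2)^(33/13) ≈ 0.1721; Cmin,ss = (1190/191)·f/(1−f) ≈ 1.295 μg/mL.
Regimen B: f = (1/2)^(38/13) ≈ 0.1318; Cmin,ss = (1046/191)·f/(1−f) ≈ 0.831 μg/mL.
Difference ≈ 1.295 − 0.831 ≈ 0.464 μg/mL.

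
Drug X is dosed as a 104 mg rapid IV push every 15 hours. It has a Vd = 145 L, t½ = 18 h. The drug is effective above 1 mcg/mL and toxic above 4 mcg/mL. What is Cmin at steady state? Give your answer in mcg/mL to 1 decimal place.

τ/t½ = 15/18 ≈ 0.83333, so fraction remaining f = (1/2)^(15/18) ≈ 0.5612.
At steady state, accumulation factor R = 1/(1 − e^(−kτ)) ≈ 2.2789.
Single-dose peak C₀ = D/Vd = 104/145 ≈ 0.717 mcg/mL.
Cmax,ss = C₀/(1 − f) ≈ 0.717/0.4388 ≈ 1.634 mcg/mL.
Steady-state trough Cmin,ss = Cmax,ss·f ≈ 1.634 × 0.5612 ≈ 0.917 mcg/mL.
Trough 0.9 mcg/mL vs MEC 1 mcg/mL: subtherapeutic.

0.9 mcg/mL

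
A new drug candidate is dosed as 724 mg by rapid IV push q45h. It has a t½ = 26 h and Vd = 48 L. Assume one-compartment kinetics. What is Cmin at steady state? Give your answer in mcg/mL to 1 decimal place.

τ/t½ = 45/26 ≈ 1.7308, so fraction remaining f = (1/2)^(45/26) ≈ 0.3013.
Accumulation ratio R = 1/(1 − f) ≈ 1/0.6987 ≈ 1.4312.
Single-dose peak C₀ = D/Vd = 724/48 ≈ 15.083 mcg/mL.
Cmax,ss = C₀/(1 − f) ≈ 15.083/0.6987 ≈ 21.587 mcg/mL.
One interval later, Cmin,ss = Cmax,ss·e^(−kτ) ≈ 21.587 × 0.3013 ≈ 6.504 mcg/mL.

6.5 mcg/mL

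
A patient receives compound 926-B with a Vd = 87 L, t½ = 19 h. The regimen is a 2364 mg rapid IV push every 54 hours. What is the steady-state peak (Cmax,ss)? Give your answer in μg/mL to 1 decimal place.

Over one 54-h interval, 54/19 ≈ 2.8421 half-lives elapse, leaving f ≈ 0.1395 of each dose.
Accumulation ratio R = 1/(1 − f) ≈ 1/0.8605 ≈ 1.1621.
Each bolus raises the concentration by D/Vd = 2364/87 ≈ 27.172 μg/mL.
Steady-state peak Cmax,ss = C₀·R ≈ 27.172 × 1.1621 ≈ 31.577 μg/mL.

31.6 μg/mL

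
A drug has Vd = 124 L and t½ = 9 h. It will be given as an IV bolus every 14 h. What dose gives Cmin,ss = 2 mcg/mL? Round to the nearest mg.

481 mg

τ/t½ = 14/9 ≈ 1.5556, so f = (1/2)^(14/9) ≈ 0.340198.
Cmin,ss = (D/Vd)·f/(1−f), so D = Cmin,ss·Vd·(1−f)/f.
D = 2 × 124 × (1−f)/f ≈ 2 × 124 × 1.93946 ≈ 480.99 mg.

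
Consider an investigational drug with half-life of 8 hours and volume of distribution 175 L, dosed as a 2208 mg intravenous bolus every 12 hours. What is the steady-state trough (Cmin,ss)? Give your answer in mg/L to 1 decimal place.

6.9 mg/L

k = ln2/t½ = ln2/8 ≈ 0.086643 h⁻¹; fraction remaining f = e^(−kτ) = e^(−0.086643×12) ≈ 0.3536.
Single-dose peak C₀ = D/Vd = 2208/175 ≈ 12.617 mg/L.
Steady-state trough Cmin,ss = C₀·f/(1−f) ≈ 12.617 × 0.3536/0.6464 ≈ 6.902 mg/L.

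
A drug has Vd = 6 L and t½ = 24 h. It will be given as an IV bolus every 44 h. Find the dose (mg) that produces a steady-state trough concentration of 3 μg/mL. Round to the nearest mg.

τ/t½ = 44/24 ≈ 1.8333, so f = (1/2)^(44/24) ≈ 0.280616.
Cmin,ss = (D/Vd)·f/(1−f), so D = Cmin,ss·Vd·(1−f)/f.
D = 3 × 6 × (1−f)/f ≈ 3 × 6 × 2.56359 ≈ 46.14 mg.

46 mg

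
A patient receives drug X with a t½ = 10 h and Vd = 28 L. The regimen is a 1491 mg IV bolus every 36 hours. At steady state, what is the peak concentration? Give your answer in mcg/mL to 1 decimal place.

58.0 mcg/mL

Over one 36-h interval, 36/10 ≈ 3.6 half-lives elapse, leaving f ≈ 0.0825 of each dose.
At steady state, accumulation factor R = 1/(1 − e^(−kτ)) ≈ 1.0899.
Each bolus raises the concentration by D/Vd = 1491/28 ≈ 53.250 mcg/mL.
Steady-state peak Cmax,ss = C₀·R ≈ 53.250 × 1.0899 ≈ 58.037 mcg/mL.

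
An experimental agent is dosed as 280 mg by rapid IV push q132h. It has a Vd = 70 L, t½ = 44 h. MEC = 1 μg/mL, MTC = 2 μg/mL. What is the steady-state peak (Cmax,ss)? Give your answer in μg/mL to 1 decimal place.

τ = 132 h = 3 half-lives, so f = (1/2)^3 = 0.125.
Accumulation ratio R = 1/(1 − f) = 1/0.875 = 8/7.
Single-dose peak C₀ = D/Vd = 280/70 = 4 μg/mL.
Steady-state peak Cmax,ss = C₀·R = 4 × 8/7 ≈ 4.571 μg/mL.
Peak 4.6 μg/mL vs MTC 2 μg/mL: exceeds toxic threshold.

4.6 μg/mL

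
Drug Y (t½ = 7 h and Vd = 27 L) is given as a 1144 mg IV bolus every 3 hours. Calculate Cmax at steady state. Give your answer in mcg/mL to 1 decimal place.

Over one 3-h interval, 3/7 ≈ 0.42857 half-lives elapse, leaving f ≈ 0.7430 of each dose.
Accumulation ratio R = 1/(1 − f) ≈ 1/0.2570 ≈ 3.8911.
Each bolus raises the concentration by D/Vd = 1144/27 ≈ 42.370 mcg/mL.
Steady-state peak Cmax,ss = C₀·R ≈ 42.370 × 3.8911 ≈ 164.866 mcg/mL.

164.9 mcg/mL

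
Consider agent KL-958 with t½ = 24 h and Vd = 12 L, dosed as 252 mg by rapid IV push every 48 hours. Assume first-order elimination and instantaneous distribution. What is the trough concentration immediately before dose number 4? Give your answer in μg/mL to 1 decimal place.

6.9 μg/mL

f = (1/2)^(τ/t½) = (1/2)^(48/24) ≈ 0.2500.
C₀ = D/Vd = 252/12 ≈ 21.000 μg/mL.
Before the 4th dose, 3 doses have been given. Superposition: Cmin = C₀·(f + f² + … + f^3).
≈ 21.000 × (0.2500 + 0.0625 + 0.0156) ≈ 21.000 × 0.3281 ≈ 6.890 μg/mL.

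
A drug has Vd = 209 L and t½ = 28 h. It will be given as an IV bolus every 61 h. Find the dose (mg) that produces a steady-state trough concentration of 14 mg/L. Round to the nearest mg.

10320 mg

τ/t½ = 61/28 ≈ 2.1786, so f = (1/2)^(61/28) ≈ 0.220894.
Cmin,ss = (D/Vd)·f/(1−f), so D = Cmin,ss·Vd·(1−f)/f.
D = 14 × 209 × (1−f)/f ≈ 14 × 209 × 3.52706 ≈ 10320.18 mg.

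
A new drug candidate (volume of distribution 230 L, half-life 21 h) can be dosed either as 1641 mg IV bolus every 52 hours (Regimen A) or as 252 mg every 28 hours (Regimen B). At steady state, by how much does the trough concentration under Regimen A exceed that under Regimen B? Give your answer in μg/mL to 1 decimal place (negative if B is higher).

0.8 μg/mL

Regimen A: f = (1/2)^(52/21) ≈ 0.1797; Cmin,ss = (1641/230)·f/(1−f) ≈ 1.563 μg/mL.
Regimen B: f = (1/2)^(28/21) ≈ 0.3969; Cmin,ss = (252/230)·f/(1−f) ≈ 0.721 μg/mL.
Difference ≈ 1.563 − 0.721 ≈ 0.842 μg/mL.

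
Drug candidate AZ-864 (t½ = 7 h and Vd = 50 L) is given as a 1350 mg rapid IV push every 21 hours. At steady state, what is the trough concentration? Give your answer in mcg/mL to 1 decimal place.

3.9 mcg/mL

The dosing interval is 3 half-lives, so f = 2^(−3) = 0.125.
At steady state, R = 1/(1 − 0.125) = 8/7.
Single-dose peak C₀ = D/Vd = 1350/50 = 27 mcg/mL.
Steady-state peak Cmax,ss = C₀·R = 27 × 8/7 ≈ 30.857 mcg/mL.
Steady-state trough Cmin,ss = Cmax,ss·f ≈ 30.857 × 0.125 ≈ 3.857 mcg/mL.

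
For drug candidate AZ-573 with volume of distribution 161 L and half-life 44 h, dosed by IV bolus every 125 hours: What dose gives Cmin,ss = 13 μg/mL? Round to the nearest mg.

τ/t½ = 125/44 ≈ 2.8409, so f = (1/2)^(125/44) ≈ 0.139573.
Cmin,ss = (D/Vd)·f/(1−f), so D = Cmin,ss·Vd·(1−f)/f.
D = 13 × 161 × (1−f)/f ≈ 13 × 161 × 6.16471 ≈ 12902.74 mg.

12903 mg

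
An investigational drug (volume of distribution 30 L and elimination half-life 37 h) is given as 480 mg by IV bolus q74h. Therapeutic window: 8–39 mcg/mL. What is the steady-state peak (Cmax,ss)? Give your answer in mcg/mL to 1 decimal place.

21.3 mcg/mL

The dosing interval is 2 half-lives, so f = 2^(−2) = 0.25.
At steady state, R = 1/(1 − 0.25) = 4/3.
Single-dose peak C₀ = D/Vd = 480/30 = 16 mcg/mL.
Steady-state peak Cmax,ss = C₀·R = 16 × 4/3 ≈ 21.333 mcg/mL.
Peak 21.3 mcg/mL vs MTC 39 mcg/mL: below toxic threshold.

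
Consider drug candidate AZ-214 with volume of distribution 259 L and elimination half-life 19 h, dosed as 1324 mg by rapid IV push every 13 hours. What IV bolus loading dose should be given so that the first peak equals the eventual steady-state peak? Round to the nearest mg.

3506 mg

f = (1/2)^(13/19) ≈ 0.622346; accumulation ratio R = 1/(1−f) ≈ 2.64793.
Loading dose to hit Cmax,ss on first dose: D_load = D_maint·R ≈ 1324 × 2.64793 ≈ 3505.86 mg.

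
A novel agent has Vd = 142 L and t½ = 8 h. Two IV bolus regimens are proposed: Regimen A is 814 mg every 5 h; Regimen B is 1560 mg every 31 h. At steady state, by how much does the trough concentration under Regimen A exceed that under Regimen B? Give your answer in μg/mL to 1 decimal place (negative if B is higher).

Regimen A: f = (1/2)^(5/8) ≈ 0.6484; Cmin,ss = (814/142)·f/(1−f) ≈ 10.571 μg/mL.
Regimen B: f = (1/2)^(31/8) ≈ 0.0682; Cmin,ss = (1560/142)·f/(1−f) ≈ 0.804 μg/mL.
Difference ≈ 10.571 − 0.804 ≈ 9.767 μg/mL.

9.8 μg/mL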